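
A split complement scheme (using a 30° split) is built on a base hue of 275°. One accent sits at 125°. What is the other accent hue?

Split-complementary hues sit 30° either side of the complement.
Complement of the base 275°: 275 + 180 = 455 → 455 − 360 = 95°
The given accent 125° is 30° one side of 95°; the other accent sits 30° the other side: 95 − 30 = 65°

65°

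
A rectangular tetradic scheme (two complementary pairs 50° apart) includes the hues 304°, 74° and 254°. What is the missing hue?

124°

A rectangular tetradic uses two complementary pairs 50° apart: offsets 0°, 50°, 180°, 230°.
Among {74°, 254°, 304°}, 254° and 74° are a 180° pair.
The remaining hue 304° needs its own complement: 304 + 180 = 484 → 484 − 360 = 124°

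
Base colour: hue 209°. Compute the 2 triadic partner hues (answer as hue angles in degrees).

A triad places three hues 120° apart.
209 + 120 = 329°
209 + 240 = 449 → 449 − 360 = 89°

329° and 89°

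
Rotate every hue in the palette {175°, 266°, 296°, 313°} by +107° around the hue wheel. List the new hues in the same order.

282°, 13°, 43°, 60°

175 + 107 = 282°
266 + 107 = 373 → 373 − 360 = 13°
296 + 107 = 403 → 403 − 360 = 43°
313 + 107 = 420 → 420 − 360 = 60°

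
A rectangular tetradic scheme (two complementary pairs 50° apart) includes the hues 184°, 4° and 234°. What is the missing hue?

A rectangular tetradic uses two complementary pairs 50° apart: offsets 0°, 50°, 180°, 230°.
Among {4°, 184°, 234°}, 184° and 4° are a 180° pair.
The remaining hue 234° needs its own complement: 234 + 180 = 414 → 414 − 360 = 54°

54°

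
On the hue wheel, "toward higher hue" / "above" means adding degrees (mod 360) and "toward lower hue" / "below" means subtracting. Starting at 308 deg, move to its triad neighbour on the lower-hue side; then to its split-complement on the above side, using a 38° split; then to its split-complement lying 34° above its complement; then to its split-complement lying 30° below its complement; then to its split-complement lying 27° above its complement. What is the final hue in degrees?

308 − 120 = 188°   (triadic ↓)
188 + 218 = 406 → 406 − 360 = 46°   (split-comp 38° ↑)
46 + 214 = 260°   (split-comp 34° ↑)
260 + 150 = 410 → 410 − 360 = 50°   (split-comp 30° ↓)
50 + 207 = 257°   (split-comp 27° ↑)

257°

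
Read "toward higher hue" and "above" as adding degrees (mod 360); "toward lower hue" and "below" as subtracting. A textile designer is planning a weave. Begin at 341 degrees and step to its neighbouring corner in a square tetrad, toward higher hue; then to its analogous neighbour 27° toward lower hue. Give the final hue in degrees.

44°

341 + 90 = 431 → 431 − 360 = 71°   (square ↑)
71 − 27 = 44°   (analog 27° ↓)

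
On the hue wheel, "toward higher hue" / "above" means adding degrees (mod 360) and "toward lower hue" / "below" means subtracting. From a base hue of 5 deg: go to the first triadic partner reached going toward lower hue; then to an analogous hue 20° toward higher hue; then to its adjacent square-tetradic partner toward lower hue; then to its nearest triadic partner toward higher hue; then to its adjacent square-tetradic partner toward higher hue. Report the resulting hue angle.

triadic ↓ −120°: 5 − 120 = -115 → -115 + 360 = 245°
analog 20° ↑ +20°: 245 + 20 = 265°
square ↓ −90°: 265 − 90 = 175°
triadic ↑ +120°: 175 + 120 = 295°
square ↑ +90°: 295 + 90 = 385 → 385 − 360 = 25°

25°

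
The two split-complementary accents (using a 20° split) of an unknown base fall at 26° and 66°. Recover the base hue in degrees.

The accents sit 20° either side of the complement, so the complement is their short-arc midpoint on the wheel.
Short-arc midpoint of 26° and 66°: 46°.
Base is 180° from the complement: 46 − 180 = -134 → -134 + 360 = 226°

226°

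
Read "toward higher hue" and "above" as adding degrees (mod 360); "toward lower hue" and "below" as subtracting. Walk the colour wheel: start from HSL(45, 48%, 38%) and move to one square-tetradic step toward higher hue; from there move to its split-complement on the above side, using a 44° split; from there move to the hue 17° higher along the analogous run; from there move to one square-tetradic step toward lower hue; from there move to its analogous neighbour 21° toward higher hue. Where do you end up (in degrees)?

square ↑ +90°: 45 + 90 = 135°
split-comp 44° ↑ +224°: 135 + 224 = 359°
analog 17° ↑ +17°: 359 + 17 = 376 → 376 − 360 = 16°
square ↓ −90°: 16 − 90 = -74 → -74 + 360 = 286°
analog 21° ↑ +21°: 286 + 21 = 307°

307°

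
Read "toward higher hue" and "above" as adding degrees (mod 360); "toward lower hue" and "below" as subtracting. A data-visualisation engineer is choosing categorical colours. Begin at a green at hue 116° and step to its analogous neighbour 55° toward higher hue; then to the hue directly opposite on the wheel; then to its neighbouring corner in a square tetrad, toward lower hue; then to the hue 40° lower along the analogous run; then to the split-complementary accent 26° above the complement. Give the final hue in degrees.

analog 55° ↑ +55°: 116 + 55 = 171°
complement +180°: 171 + 180 = 351°
square ↓ −90°: 351 − 90 = 261°
analog 40° ↓ −40°: 261 − 40 = 221°
split-comp 26° ↑ +206°: 221 + 206 = 427 → 427 − 360 = 67°

67°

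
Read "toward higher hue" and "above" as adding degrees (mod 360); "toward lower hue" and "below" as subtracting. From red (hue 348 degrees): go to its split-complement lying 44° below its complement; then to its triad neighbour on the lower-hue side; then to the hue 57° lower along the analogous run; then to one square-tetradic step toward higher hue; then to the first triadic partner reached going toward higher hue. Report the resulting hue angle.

+136° (split-comp 44° ↓): 348 + 136 = 484 → 484 − 360 = 124°
−120° (triadic ↓): 124 − 120 = 4°
−57° (analog 57° ↓): 4 − 57 = -53 → -53 + 360 = 307°
+90° (square ↑): 307 + 90 = 397 → 397 − 360 = 37°
+120° (triadic ↑): 37 + 120 = 157°

157°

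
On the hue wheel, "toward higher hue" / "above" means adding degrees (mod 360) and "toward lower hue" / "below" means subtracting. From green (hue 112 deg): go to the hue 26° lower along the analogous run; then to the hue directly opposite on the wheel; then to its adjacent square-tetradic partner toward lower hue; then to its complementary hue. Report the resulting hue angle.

112 − 26 = 86°   (analog 26° ↓)
86 + 180 = 266°   (complement)
266 − 90 = 176°   (square ↓)
176 + 180 = 356°   (complement)

356°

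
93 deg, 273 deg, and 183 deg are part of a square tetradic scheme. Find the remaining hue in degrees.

A square tetradic scheme places four hues every 90°.
The full set through 93° is {3°, 93°, 183°, 273°}.
Given {93°, 183°, 273°}, the missing hue is 3°.

3°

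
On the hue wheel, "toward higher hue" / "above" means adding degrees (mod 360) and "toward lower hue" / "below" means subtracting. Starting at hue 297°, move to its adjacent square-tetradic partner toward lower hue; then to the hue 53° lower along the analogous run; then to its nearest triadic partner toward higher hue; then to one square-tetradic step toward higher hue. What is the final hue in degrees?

4°

square ↓ −90°: 297 − 90 = 207°
analog 53° ↓ −53°: 207 − 53 = 154°
triadic ↑ +120°: 154 + 120 = 274°
square ↑ +90°: 274 + 90 = 364 → 364 − 360 = 4°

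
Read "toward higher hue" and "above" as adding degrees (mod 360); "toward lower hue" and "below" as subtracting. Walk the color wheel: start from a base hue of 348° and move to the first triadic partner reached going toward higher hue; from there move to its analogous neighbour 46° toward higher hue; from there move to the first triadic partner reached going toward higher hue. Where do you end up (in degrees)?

triadic ↑ +120°: 348 + 120 = 468 → 468 − 360 = 108°
analog 46° ↑ +46°: 108 + 46 = 154°
triadic ↑ +120°: 154 + 120 = 274°

274°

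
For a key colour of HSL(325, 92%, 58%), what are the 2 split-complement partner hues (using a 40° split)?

105° and 185°

Split-complementary hues sit 40° either side of the complement.
Complement of 325°: 325 + 180 = 505 → 505 − 360 = 145°
145 − 40 = 105°
145 + 40 = 185°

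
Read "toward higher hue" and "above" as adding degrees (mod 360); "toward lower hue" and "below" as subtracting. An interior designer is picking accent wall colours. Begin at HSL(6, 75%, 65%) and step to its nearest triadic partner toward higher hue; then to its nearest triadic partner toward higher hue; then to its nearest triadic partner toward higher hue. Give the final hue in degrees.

6°

+120° (triadic ↑): 6 + 120 = 126°
+120° (triadic ↑): 126 + 120 = 246°
+120° (triadic ↑): 246 + 120 = 366 → 366 − 360 = 6°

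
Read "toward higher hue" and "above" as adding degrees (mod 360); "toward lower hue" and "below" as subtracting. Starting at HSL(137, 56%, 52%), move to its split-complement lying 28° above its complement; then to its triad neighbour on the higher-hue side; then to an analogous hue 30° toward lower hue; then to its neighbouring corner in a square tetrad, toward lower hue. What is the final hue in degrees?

345°

137 + 208 = 345°   (split-comp 28° ↑)
345 + 120 = 465 → 465 − 360 = 105°   (triadic ↑)
105 − 30 = 75°   (analog 30° ↓)
75 − 90 = -15 → -15 + 360 = 345°   (square ↓)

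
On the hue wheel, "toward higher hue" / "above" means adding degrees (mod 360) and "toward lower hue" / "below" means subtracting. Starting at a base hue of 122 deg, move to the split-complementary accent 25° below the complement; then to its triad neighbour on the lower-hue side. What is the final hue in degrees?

+155° (split-comp 25° ↓): 122 + 155 = 277°
−120° (triadic ↓): 277 − 120 = 157°

157°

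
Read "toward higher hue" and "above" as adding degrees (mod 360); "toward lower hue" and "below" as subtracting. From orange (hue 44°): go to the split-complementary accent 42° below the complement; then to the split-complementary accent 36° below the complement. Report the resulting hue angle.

+138° (split-comp 42° ↓): 44 + 138 = 182°
+144° (split-comp 36° ↓): 182 + 144 = 326°

326°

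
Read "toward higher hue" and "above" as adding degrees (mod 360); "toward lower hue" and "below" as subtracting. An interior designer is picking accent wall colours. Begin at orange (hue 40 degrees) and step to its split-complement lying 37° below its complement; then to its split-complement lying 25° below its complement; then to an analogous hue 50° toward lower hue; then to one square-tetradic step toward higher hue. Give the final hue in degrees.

40 + 143 = 183°   (split-comp 37° ↓)
183 + 155 = 338°   (split-comp 25° ↓)
338 − 50 = 288°   (analog 50° ↓)
288 + 90 = 378 → 378 − 360 = 18°   (square ↑)

18°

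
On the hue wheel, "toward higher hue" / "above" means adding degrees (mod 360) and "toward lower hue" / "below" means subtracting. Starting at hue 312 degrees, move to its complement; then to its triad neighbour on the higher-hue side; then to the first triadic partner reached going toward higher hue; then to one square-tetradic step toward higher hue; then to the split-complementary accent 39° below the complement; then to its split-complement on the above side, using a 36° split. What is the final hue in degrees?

99°

complement +180°: 312 + 180 = 492 → 492 − 360 = 132°
triadic ↑ +120°: 132 + 120 = 252°
triadic ↑ +120°: 252 + 120 = 372 → 372 − 360 = 12°
square ↑ +90°: 12 + 90 = 102°
split-comp 39° ↓ +141°: 102 + 141 = 243°
split-comp 36° ↑ +216°: 243 + 216 = 459 → 459 − 360 = 99°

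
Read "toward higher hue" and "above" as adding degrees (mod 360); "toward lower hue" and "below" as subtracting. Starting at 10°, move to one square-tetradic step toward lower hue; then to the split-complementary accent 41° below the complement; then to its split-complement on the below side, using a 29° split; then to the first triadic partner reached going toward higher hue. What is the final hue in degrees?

330°

−90° (square ↓): 10 − 90 = -80 → -80 + 360 = 280°
+139° (split-comp 41° ↓): 280 + 139 = 419 → 419 − 360 = 59°
+151° (split-comp 29° ↓): 59 + 151 = 210°
+120° (triadic ↑): 210 + 120 = 330°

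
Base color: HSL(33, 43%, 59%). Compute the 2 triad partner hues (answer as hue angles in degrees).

153° and 273°

33 + 120 = 153°
33 + 240 = 273°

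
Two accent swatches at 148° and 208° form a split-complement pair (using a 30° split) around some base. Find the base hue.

358°

The accents sit 30° either side of the complement, so the complement is their short-arc midpoint on the wheel.
Short-arc midpoint of 148° and 208°: 178°.
Base is 180° from the complement: 178 − 180 = -2 → -2 + 360 = 358°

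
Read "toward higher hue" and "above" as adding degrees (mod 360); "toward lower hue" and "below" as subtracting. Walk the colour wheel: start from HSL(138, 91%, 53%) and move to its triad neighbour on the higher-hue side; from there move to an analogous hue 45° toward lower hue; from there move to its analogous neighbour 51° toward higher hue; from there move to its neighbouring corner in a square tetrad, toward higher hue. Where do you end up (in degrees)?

354°

+120° (triadic ↑): 138 + 120 = 258°
−45° (analog 45° ↓): 258 − 45 = 213°
+51° (analog 51° ↑): 213 + 51 = 264°
+90° (square ↑): 264 + 90 = 354°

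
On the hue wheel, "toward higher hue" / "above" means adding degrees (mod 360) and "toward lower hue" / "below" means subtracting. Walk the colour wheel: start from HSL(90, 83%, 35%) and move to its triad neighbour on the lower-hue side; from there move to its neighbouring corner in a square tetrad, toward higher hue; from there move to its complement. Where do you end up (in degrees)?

240°

−120° (triadic ↓): 90 − 120 = -30 → -30 + 360 = 330°
+90° (square ↑): 330 + 90 = 420 → 420 − 360 = 60°
+180° (complement): 60 + 180 = 240°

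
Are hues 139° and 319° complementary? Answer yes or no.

Angular distance: |139 − 319| = 180 = 180°.
Complementary requires 180°.

yes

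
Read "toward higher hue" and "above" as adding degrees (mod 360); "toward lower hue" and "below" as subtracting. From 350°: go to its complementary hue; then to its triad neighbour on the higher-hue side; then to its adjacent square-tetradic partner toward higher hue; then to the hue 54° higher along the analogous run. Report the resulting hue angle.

74°

complement +180°: 350 + 180 = 530 → 530 − 360 = 170°
triadic ↑ +120°: 170 + 120 = 290°
square ↑ +90°: 290 + 90 = 380 → 380 − 360 = 20°
analog 54° ↑ +54°: 20 + 54 = 74°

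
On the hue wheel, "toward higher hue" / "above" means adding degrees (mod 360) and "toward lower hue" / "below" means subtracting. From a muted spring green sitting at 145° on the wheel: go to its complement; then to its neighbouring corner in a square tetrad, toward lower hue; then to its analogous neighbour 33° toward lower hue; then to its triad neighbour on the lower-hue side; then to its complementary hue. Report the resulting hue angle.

262°

+180° (complement): 145 + 180 = 325°
−90° (square ↓): 325 − 90 = 235°
−33° (analog 33° ↓): 235 − 33 = 202°
−120° (triadic ↓): 202 − 120 = 82°
+180° (complement): 82 + 180 = 262°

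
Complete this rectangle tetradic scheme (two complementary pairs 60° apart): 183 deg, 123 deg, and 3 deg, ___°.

A rectangular tetradic uses two complementary pairs 60° apart: offsets 0°, 60°, 180°, 240°.
Among {3°, 123°, 183°}, 3° and 183° are a 180° pair.
The remaining hue 123° needs its own complement: 123 + 180 = 303°

303°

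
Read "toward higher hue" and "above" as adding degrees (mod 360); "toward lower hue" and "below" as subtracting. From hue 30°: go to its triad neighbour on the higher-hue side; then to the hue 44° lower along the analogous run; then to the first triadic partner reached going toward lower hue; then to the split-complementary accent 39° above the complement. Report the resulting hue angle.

triadic ↑ +120°: 30 + 120 = 150°
analog 44° ↓ −44°: 150 − 44 = 106°
triadic ↓ −120°: 106 − 120 = -14 → -14 + 360 = 346°
split-comp 39° ↑ +219°: 346 + 219 = 565 → 565 − 360 = 205°

205°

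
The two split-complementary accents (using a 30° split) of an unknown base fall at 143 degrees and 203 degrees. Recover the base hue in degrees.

The accents sit 30° either side of the complement, so the complement is their short-arc midpoint on the wheel.
Short-arc midpoint of 143° and 203°: 173°.
Base is 180° from the complement: 173 − 180 = -7 → -7 + 360 = 353°

353°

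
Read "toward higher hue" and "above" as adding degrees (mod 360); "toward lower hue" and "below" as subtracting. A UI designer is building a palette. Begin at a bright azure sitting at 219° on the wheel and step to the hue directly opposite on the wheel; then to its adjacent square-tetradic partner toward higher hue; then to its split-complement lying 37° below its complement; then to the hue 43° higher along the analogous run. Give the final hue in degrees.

315°

219 + 180 = 399 → 399 − 360 = 39°   (complement)
39 + 90 = 129°   (square ↑)
129 + 143 = 272°   (split-comp 37° ↓)
272 + 43 = 315°   (analog 43° ↑)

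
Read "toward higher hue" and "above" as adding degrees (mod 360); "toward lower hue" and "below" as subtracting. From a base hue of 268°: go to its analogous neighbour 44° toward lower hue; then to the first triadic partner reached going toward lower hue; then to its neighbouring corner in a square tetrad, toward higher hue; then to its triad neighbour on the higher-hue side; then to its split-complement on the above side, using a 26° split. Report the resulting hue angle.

160°

analog 44° ↓ −44°: 268 − 44 = 224°
triadic ↓ −120°: 224 − 120 = 104°
square ↑ +90°: 104 + 90 = 194°
triadic ↑ +120°: 194 + 120 = 314°
split-comp 26° ↑ +206°: 314 + 206 = 520 → 520 − 360 = 160°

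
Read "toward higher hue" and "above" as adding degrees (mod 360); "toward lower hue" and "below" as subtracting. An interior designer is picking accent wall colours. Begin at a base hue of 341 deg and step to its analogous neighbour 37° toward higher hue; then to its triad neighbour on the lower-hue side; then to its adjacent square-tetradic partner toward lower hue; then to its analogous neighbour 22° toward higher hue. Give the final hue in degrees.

190°

+37° (analog 37° ↑): 341 + 37 = 378 → 378 − 360 = 18°
−120° (triadic ↓): 18 − 120 = -102 → -102 + 360 = 258°
−90° (square ↓): 258 − 90 = 168°
+22° (analog 22° ↑): 168 + 22 = 190°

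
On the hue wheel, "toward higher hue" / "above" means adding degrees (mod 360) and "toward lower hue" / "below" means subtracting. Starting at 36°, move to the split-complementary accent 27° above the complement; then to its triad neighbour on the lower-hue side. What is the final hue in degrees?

split-comp 27° ↑ +207°: 36 + 207 = 243°
triadic ↓ −120°: 243 − 120 = 123°

123°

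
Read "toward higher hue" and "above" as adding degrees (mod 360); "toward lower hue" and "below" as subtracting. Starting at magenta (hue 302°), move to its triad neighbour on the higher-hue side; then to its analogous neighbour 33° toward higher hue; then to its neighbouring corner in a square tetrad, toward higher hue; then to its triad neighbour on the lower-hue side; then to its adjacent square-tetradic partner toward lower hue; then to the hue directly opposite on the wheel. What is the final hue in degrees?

155°

triadic ↑ +120°: 302 + 120 = 422 → 422 − 360 = 62°
analog 33° ↑ +33°: 62 + 33 = 95°
square ↑ +90°: 95 + 90 = 185°
triadic ↓ −120°: 185 − 120 = 65°
square ↓ −90°: 65 − 90 = -25 → -25 + 360 = 335°
complement +180°: 335 + 180 = 515 → 515 − 360 = 155°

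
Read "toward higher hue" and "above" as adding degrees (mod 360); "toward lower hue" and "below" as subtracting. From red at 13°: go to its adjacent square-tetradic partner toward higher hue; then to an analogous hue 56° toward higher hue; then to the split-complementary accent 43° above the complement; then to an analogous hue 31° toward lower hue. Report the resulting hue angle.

351°

square ↑ +90°: 13 + 90 = 103°
analog 56° ↑ +56°: 103 + 56 = 159°
split-comp 43° ↑ +223°: 159 + 223 = 382 → 382 − 360 = 22°
analog 31° ↓ −31°: 22 − 31 = -9 → -9 + 360 = 351°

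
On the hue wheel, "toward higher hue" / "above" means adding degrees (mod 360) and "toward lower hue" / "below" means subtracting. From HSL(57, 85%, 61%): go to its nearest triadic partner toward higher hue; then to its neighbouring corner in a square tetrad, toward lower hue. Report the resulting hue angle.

87°

57 + 120 = 177°   (triadic ↑)
177 − 90 = 87°   (square ↓)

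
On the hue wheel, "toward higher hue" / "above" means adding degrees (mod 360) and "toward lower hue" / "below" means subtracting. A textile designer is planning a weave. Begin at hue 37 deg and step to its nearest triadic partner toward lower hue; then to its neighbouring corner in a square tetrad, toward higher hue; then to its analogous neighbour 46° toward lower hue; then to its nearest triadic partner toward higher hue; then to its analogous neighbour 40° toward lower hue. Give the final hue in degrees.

triadic ↓ −120°: 37 − 120 = -83 → -83 + 360 = 277°
square ↑ +90°: 277 + 90 = 367 → 367 − 360 = 7°
analog 46° ↓ −46°: 7 − 46 = -39 → -39 + 360 = 321°
triadic ↑ +120°: 321 + 120 = 441 → 441 − 360 = 81°
analog 40° ↓ −40°: 81 − 40 = 41°

41°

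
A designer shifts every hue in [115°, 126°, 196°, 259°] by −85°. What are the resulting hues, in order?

115 − 85 = 30°
126 − 85 = 41°
196 − 85 = 111°
259 − 85 = 174°

30°, 41°, 111°, 174°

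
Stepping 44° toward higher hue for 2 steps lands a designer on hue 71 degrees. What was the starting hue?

343°

2 steps of 44° (toward higher hue) give a net shift of +88°.
Start = end − shift: 71 − 88 = -17 → -17 + 360 = 343°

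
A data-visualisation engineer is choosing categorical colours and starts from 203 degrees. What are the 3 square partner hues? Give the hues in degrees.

293°, 23° and 113°

203 + 90 = 293°
203 + 180 = 383 → 383 − 360 = 23°
203 + 270 = 473 → 473 − 360 = 113°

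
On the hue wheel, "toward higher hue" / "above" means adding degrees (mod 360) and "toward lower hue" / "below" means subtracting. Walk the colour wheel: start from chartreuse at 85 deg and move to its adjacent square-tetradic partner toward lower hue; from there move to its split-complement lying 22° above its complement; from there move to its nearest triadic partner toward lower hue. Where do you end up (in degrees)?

−90° (square ↓): 85 − 90 = -5 → -5 + 360 = 355°
+202° (split-comp 22° ↑): 355 + 202 = 557 → 557 − 360 = 197°
−120° (triadic ↓): 197 − 120 = 77°

77°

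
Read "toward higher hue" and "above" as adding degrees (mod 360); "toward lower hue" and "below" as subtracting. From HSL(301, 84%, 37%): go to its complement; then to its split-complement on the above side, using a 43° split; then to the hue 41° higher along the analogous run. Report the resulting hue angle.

301 + 180 = 481 → 481 − 360 = 121°   (complement)
121 + 223 = 344°   (split-comp 43° ↑)
344 + 41 = 385 → 385 − 360 = 25°   (analog 41° ↑)

25°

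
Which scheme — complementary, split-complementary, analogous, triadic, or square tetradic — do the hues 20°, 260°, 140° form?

Sort the hues: 20°, 140°, 260°.
Successive gaps around the wheel: 120°, 120°, 120°.
Three hues equally spaced 120° apart form a triad.

triadic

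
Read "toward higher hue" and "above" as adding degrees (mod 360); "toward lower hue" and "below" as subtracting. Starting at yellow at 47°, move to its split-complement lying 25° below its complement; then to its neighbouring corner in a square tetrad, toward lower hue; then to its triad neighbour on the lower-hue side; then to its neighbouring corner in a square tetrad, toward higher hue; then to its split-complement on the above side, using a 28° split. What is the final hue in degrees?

290°

47 + 155 = 202°   (split-comp 25° ↓)
202 − 90 = 112°   (square ↓)
112 − 120 = -8 → -8 + 360 = 352°   (triadic ↓)
352 + 90 = 442 → 442 − 360 = 82°   (square ↑)
82 + 208 = 290°   (split-comp 28° ↑)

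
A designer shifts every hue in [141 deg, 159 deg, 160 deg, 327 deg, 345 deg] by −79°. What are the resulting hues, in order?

62°, 80°, 81°, 248°, 266°

141 − 79 = 62°
159 − 79 = 80°
160 − 79 = 81°
327 − 79 = 248°
345 − 79 = 266°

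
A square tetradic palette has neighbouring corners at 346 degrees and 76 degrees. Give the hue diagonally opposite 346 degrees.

A square tetradic scheme places four hues 90° apart; opposite corners are 180° apart.
346 + 180 = 526 → 526 − 360 = 166°

166°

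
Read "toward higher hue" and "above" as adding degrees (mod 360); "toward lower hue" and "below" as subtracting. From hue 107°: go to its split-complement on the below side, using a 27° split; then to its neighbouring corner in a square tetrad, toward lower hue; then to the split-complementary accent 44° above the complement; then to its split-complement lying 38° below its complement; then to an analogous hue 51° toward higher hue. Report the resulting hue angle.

227°

+153° (split-comp 27° ↓): 107 + 153 = 260°
−90° (square ↓): 260 − 90 = 170°
+224° (split-comp 44° ↑): 170 + 224 = 394 → 394 − 360 = 34°
+142° (split-comp 38° ↓): 34 + 142 = 176°
+51° (analog 51° ↑): 176 + 51 = 227°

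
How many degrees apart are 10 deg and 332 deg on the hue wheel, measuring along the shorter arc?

|10 − 332| = 322.
The shorter arc is 360 − 322 = 38°.

38°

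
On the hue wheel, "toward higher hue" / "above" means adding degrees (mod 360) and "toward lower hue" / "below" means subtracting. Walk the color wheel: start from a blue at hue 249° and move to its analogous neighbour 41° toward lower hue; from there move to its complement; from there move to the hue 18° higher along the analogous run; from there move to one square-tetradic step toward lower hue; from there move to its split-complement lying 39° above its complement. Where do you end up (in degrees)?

175°

−41° (analog 41° ↓): 249 − 41 = 208°
+180° (complement): 208 + 180 = 388 → 388 − 360 = 28°
+18° (analog 18° ↑): 28 + 18 = 46°
−90° (square ↓): 46 − 90 = -44 → -44 + 360 = 316°
+219° (split-comp 39° ↑): 316 + 219 = 535 → 535 − 360 = 175°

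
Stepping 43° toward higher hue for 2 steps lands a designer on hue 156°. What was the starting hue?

70°

2 steps of 43° (toward higher hue) give a net shift of +86°.
Start = end − shift: 156 − 86 = 70°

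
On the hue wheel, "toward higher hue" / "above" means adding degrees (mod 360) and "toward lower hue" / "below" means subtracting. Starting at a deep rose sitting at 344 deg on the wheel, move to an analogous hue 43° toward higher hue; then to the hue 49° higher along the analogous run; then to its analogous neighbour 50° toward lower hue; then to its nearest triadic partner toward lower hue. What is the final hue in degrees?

344 + 43 = 387 → 387 − 360 = 27°   (analog 43° ↑)
27 + 49 = 76°   (analog 49° ↑)
76 − 50 = 26°   (analog 50° ↓)
26 − 120 = -94 → -94 + 360 = 266°   (triadic ↓)

266°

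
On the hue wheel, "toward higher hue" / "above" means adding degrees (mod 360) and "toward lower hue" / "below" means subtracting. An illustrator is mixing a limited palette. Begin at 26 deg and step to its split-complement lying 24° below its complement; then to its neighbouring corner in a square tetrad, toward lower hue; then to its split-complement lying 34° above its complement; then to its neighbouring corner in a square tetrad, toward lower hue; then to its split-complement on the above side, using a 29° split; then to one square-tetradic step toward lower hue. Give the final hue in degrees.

26 + 156 = 182°   (split-comp 24° ↓)
182 − 90 = 92°   (square ↓)
92 + 214 = 306°   (split-comp 34° ↑)
306 − 90 = 216°   (square ↓)
216 + 209 = 425 → 425 − 360 = 65°   (split-comp 29° ↑)
65 − 90 = -25 → -25 + 360 = 335°   (square ↓)

335°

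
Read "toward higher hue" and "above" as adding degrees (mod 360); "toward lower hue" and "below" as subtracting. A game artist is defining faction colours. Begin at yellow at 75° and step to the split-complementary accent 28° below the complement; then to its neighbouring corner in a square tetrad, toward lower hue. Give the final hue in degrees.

137°

75 + 152 = 227°   (split-comp 28° ↓)
227 − 90 = 137°   (square ↓)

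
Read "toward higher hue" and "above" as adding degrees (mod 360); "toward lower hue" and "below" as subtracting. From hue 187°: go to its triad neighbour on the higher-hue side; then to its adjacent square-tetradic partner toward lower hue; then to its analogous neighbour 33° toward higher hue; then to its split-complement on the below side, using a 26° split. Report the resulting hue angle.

187 + 120 = 307°   (triadic ↑)
307 − 90 = 217°   (square ↓)
217 + 33 = 250°   (analog 33° ↑)
250 + 154 = 404 → 404 − 360 = 44°   (split-comp 26° ↓)

44°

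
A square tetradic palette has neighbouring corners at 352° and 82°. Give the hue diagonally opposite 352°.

A square tetradic scheme places four hues 90° apart; opposite corners are 180° apart.
352 + 180 = 532 → 532 − 360 = 172°

172°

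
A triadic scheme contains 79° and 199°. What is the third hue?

A triad spaces three hues 120° apart.
The full set is {79°, 199°, 319°}.

319°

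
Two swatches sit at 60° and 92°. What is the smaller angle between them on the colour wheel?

|60 − 92| = 32.
32 ≤ 180, so the shorter arc is 32°.

32°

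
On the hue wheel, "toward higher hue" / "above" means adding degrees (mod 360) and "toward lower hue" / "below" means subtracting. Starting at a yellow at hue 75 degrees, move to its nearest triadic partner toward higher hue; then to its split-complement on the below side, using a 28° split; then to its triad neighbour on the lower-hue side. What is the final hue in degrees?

triadic ↑ +120°: 75 + 120 = 195°
split-comp 28° ↓ +152°: 195 + 152 = 347°
triadic ↓ −120°: 347 − 120 = 227°

227°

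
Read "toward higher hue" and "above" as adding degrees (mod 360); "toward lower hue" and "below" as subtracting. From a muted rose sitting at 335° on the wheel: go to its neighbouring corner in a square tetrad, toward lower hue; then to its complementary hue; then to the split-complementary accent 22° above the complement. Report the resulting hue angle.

267°

square ↓ −90°: 335 − 90 = 245°
complement +180°: 245 + 180 = 425 → 425 − 360 = 65°
split-comp 22° ↑ +202°: 65 + 202 = 267°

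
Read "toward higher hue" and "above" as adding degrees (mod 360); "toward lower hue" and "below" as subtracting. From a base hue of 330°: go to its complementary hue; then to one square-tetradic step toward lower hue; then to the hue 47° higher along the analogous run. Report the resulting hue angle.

330 + 180 = 510 → 510 − 360 = 150°   (complement)
150 − 90 = 60°   (square ↓)
60 + 47 = 107°   (analog 47° ↑)

107°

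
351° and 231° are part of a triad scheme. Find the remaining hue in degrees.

A triad places three hues 120° apart.
The full set through 231° is {111°, 231°, 351°}.
Given {231°, 351°}, the missing hue is 111°.

111°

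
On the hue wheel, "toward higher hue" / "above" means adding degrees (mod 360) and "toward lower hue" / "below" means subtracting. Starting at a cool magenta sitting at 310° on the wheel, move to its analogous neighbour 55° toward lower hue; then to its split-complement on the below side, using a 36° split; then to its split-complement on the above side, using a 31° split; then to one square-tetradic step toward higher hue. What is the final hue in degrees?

310 − 55 = 255°   (analog 55° ↓)
255 + 144 = 399 → 399 − 360 = 39°   (split-comp 36° ↓)
39 + 211 = 250°   (split-comp 31° ↑)
250 + 90 = 340°   (square ↑)

340°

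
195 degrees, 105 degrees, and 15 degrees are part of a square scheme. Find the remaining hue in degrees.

285°

A square tetradic scheme places four hues every 90°.
The full set through 15° is {15°, 105°, 195°, 285°}.
Given {15°, 105°, 195°}, the missing hue is 285°.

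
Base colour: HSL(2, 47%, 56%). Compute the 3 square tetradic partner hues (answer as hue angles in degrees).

A square tetradic scheme places four hues every 90°.
2 + 90 = 92°
2 + 180 = 182°
2 + 270 = 272°

92°, 182° and 272°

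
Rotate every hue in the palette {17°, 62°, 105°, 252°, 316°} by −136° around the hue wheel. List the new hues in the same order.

241°, 286°, 329°, 116°, 180°

17 − 136 = -119 → -119 + 360 = 241°
62 − 136 = -74 → -74 + 360 = 286°
105 − 136 = -31 → -31 + 360 = 329°
252 − 136 = 116°
316 − 136 = 180°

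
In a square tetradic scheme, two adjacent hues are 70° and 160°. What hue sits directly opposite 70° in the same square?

A square tetradic scheme places four hues 90° apart; opposite corners are 180° apart.
70 + 180 = 250°

250°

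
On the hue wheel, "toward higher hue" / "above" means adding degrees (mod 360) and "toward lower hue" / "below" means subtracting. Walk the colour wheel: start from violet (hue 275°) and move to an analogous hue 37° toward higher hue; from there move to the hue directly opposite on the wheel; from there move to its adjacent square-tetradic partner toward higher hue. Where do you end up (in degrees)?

222°

analog 37° ↑ +37°: 275 + 37 = 312°
complement +180°: 312 + 180 = 492 → 492 − 360 = 132°
square ↑ +90°: 132 + 90 = 222°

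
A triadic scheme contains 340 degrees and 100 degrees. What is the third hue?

220°

A triad spaces three hues 120° apart.
The full set is {100°, 220°, 340°}.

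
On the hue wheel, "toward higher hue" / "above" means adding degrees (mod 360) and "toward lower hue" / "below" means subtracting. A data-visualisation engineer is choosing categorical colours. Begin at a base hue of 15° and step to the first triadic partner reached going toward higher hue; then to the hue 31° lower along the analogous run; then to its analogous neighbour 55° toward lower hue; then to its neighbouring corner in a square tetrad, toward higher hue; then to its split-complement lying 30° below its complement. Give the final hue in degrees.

289°

15 + 120 = 135°   (triadic ↑)
135 − 31 = 104°   (analog 31° ↓)
104 − 55 = 49°   (analog 55° ↓)
49 + 90 = 139°   (square ↑)
139 + 150 = 289°   (split-comp 30° ↓)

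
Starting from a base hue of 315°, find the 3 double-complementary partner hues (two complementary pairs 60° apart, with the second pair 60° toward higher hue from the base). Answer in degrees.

15°, 135° and 195°

315 + 60 = 375 → 375 − 360 = 15°
315 + 180 = 495 → 495 − 360 = 135°
315 + 240 = 555 → 555 − 360 = 195°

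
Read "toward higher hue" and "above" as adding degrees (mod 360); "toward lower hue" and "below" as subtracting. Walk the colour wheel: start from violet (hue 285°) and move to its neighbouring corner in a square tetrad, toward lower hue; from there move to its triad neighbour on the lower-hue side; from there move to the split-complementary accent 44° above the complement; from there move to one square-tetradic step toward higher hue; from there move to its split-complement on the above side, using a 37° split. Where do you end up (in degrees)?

246°

−90° (square ↓): 285 − 90 = 195°
−120° (triadic ↓): 195 − 120 = 75°
+224° (split-comp 44° ↑): 75 + 224 = 299°
+90° (square ↑): 299 + 90 = 389 → 389 − 360 = 29°
+217° (split-comp 37° ↑): 29 + 217 = 246°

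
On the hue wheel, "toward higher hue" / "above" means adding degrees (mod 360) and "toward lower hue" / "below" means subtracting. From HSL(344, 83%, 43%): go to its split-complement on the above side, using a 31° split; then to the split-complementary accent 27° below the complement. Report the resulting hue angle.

348°

344 + 211 = 555 → 555 − 360 = 195°   (split-comp 31° ↑)
195 + 153 = 348°   (split-comp 27° ↓)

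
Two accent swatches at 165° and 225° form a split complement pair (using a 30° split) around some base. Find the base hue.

The accents sit 30° either side of the complement, so the complement is their short-arc midpoint on the wheel.
Short-arc midpoint of 165° and 225°: 195°.
Base is 180° from the complement: 195 − 180 = 15°

15°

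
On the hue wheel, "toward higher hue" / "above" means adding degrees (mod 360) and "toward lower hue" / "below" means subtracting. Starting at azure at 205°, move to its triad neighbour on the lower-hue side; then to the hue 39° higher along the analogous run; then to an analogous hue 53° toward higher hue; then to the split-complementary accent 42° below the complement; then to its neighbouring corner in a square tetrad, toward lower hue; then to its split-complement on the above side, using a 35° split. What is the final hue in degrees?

80°

−120° (triadic ↓): 205 − 120 = 85°
+39° (analog 39° ↑): 85 + 39 = 124°
+53° (analog 53° ↑): 124 + 53 = 177°
+138° (split-comp 42° ↓): 177 + 138 = 315°
−90° (square ↓): 315 − 90 = 225°
+215° (split-comp 35° ↑): 225 + 215 = 440 → 440 − 360 = 80°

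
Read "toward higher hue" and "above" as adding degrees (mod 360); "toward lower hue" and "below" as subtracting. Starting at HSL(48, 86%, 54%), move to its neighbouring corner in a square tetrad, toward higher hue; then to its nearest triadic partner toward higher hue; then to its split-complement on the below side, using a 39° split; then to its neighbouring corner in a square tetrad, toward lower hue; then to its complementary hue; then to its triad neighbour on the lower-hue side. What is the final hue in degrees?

+90° (square ↑): 48 + 90 = 138°
+120° (triadic ↑): 138 + 120 = 258°
+141° (split-comp 39° ↓): 258 + 141 = 399 → 399 − 360 = 39°
−90° (square ↓): 39 − 90 = -51 → -51 + 360 = 309°
+180° (complement): 309 + 180 = 489 → 489 − 360 = 129°
−120° (triadic ↓): 129 − 120 = 9°

9°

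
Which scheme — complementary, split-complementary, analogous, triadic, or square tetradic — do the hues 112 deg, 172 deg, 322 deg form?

split-complementary

Sort the hues: 112°, 172°, 322°.
Successive gaps around the wheel: 60°, 150°, 150°.
Two 150° gaps and one 60° gap — a base hue opposite a pair of accents 30° either side of its complement — is the split-complementary pattern.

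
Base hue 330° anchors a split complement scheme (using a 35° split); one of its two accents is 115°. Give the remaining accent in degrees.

Split-complementary hues sit 35° either side of the complement.
Complement of the base 330°: 330 + 180 = 510 → 510 − 360 = 150°
The given accent 115° is 35° one side of 150°; the other accent sits 35° the other side: 150 + 35 = 185°

185°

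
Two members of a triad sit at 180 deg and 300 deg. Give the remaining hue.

60°

A triad spaces three hues 120° apart.
The full set is {60°, 180°, 300°}.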